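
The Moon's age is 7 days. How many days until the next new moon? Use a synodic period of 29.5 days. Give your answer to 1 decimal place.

22.5 days

The next new moon completes the synodic month: 29.5 − 7 = 22.500 days.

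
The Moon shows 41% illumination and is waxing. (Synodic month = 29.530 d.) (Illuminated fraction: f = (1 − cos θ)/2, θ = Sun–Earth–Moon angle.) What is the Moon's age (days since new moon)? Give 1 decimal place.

Invert f = (1 − cos θ)/2 to get cos θ = 1 − 2(0.41) = 0.180, hence θ₀ = arccos 0.180 = 79.6°.
The Moon is waxing (0°–180°), so θ = 79.6° directly.
That fraction of the synodic month is 79.6/360 × 29.530 d ≈ 6.53 d.

6.5 days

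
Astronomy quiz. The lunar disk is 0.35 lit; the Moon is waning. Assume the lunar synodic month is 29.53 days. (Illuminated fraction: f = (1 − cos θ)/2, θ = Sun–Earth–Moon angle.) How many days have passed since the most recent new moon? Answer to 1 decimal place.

23.6 days

Invert f = (1 − cos θ)/2 to get cos θ = 1 − 2(0.35) = 0.300, hence θ₀ = arccos 0.300 = 72.5°.
Waning ⇒ past full, so θ = 360° − 72.5° = 287.5°.
At 360°/29.53 d per day, 287.5° corresponds to 23.58 days.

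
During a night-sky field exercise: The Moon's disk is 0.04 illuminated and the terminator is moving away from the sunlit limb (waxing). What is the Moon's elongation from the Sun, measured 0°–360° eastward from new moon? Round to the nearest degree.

From f = (1 − cos θ)/2: cos θ = 1 − 2×0.04 = 0.920; arccos → 23.1°.
Before full moon the principal value applies: θ = 23.1°.

23°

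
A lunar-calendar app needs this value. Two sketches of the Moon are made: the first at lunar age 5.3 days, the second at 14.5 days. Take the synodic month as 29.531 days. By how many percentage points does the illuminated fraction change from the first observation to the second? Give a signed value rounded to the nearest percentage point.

+71 pp

First observation: θ = 360°·5.3/29.531 = 64.6°, so f = 0.286.
Second observation: θ = 176.8°, f = 0.999.
Δf = 0.999 − 0.286 = +0.714, i.e. +71 pp.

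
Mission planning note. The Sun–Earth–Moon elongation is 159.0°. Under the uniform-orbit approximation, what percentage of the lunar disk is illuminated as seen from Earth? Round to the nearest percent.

97%

cos 159.0° = (-0.934), so f = (1 − (-0.934))/2 = 0.967, i.e. 97%.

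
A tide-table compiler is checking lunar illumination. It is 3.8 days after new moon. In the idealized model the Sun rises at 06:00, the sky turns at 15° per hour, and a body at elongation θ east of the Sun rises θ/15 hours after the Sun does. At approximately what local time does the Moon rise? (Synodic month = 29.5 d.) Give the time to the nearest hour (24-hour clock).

The Moon has covered 3.8/29.5 of its cycle, so θ ≈ 360° × 3.8/29.5 = 46.4°.
At 15° of sky rotation per hour, 46.4° corresponds to a 3.09 h lag.
06:00 + 3.09 h ≈ 09:05 → 09:00 to the nearest hour.

09:00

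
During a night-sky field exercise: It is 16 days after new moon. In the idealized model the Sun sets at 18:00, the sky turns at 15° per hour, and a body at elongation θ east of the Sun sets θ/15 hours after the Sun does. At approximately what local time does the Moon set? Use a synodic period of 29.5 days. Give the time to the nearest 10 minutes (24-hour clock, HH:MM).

Phase angle: θ = 360°·(16 d)/(29.5 d) = 195.3°.
The Moon trails the Sun by θ/15 = 195.3/15 ≈ 13.02 hours.
18:00 + 13.017 h ≈ 07:01 → 07:00 to the nearest ten minutes.

07:00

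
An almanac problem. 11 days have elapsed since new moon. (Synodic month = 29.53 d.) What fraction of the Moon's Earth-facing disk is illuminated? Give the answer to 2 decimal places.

Elongation θ = 360° × 11/29.53 ≈ 134.1°.
Illuminated fraction = (1 − cos 134.1°)/2 = (1 − (-0.696))/2 ≈ 0.848.

0.85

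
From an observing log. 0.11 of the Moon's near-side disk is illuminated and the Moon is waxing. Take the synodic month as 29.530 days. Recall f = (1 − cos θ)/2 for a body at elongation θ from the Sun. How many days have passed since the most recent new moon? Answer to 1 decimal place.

From f = (1 − cos θ)/2: cos θ = 1 − 2×0.11 = 0.780; arccos → 38.7°.
Before full moon the principal value applies: θ = 38.7°.
That fraction of the synodic month is 38.7/360 × 29.530 d ≈ 3.18 d.

3.2 days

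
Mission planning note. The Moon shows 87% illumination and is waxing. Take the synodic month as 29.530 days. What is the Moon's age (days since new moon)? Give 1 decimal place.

11.3 days

From f = (1 − cos θ)/2: cos θ = 1 − 2×0.87 = -0.740; arccos → 137.7°.
Before full moon the principal value applies: θ = 137.7°.
At 360°/29.530 d per day, 137.7° corresponds to 11.30 days.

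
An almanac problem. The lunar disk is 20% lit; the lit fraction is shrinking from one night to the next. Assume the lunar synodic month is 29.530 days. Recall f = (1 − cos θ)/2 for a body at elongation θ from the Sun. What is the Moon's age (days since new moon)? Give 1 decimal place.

From f = (1 − cos θ)/2: cos θ = 1 − 2×0.20 = 0.600; arccos → 53.1°.
Waning ⇒ past full, so θ = 360° − 53.1° = 306.9°.
At 360°/29.530 d per day, 306.9° corresponds to 25.17 days.

25.2 days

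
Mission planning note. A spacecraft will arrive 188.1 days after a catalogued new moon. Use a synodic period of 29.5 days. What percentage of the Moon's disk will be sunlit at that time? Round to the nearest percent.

188.1 d spans 6 complete synodic months (6 × 29.5 = 177.00 d) plus 11.10 d.
The Moon has covered 11.10/29.5 of its cycle, so θ ≈ 360° × 11.10/29.5 = 135.5°.
cos 135.5° = (-0.713), so f = (1 − (-0.713))/2 = 0.856, so 86%.

86%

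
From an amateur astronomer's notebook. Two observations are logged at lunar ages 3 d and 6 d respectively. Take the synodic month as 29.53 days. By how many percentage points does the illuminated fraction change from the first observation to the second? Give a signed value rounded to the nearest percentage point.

+26 percentage points

θ₁ = 360° × 3/29.53 = 36.6°, f₁ = (1 − cos θ₁)/2 = 0.098.
θ₂ = 360° × 6/29.53 = 73.1°, f₂ = (1 − cos θ₂)/2 = 0.355.
Change = f₂ − f₁ = +0.257 → +26 percentage points.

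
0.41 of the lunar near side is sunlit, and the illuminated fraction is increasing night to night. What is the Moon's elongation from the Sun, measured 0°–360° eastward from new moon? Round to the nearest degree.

80°

From f = (1 − cos θ)/2: cos θ = 1 − 2×0.41 = 0.180; arccos → 79.6°.
Before full moon the principal value applies: θ = 79.6°.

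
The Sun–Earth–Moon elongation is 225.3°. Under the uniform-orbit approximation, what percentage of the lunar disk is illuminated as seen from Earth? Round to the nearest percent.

85%

f = (1 − cos 225.3°)/2 = (1 − (-0.703))/2 ≈ 0.852, i.e. 85%.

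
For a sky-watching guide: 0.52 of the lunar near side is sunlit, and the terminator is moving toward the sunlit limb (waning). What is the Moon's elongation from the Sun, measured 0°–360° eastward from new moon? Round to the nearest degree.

268°

Invert f = (1 − cos θ)/2 to get cos θ = 1 − 2(0.52) = -0.040, hence θ₀ = arccos -0.040 = 92.3°.
A waning Moon lies in 180°–360°, so θ = 360° − 92.3° = 267.7°.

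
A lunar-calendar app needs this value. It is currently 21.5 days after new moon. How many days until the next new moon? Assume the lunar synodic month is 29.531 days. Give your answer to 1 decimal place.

The next new moon completes the synodic month: 29.531 − 21.5 = 8.031 days.

8.0 days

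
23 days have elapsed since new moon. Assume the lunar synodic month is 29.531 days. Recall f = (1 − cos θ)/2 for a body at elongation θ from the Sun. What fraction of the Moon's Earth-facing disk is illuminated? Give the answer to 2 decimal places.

Elongation θ = 360° × 23/29.531 ≈ 280.4°.
cos 280.4° = 0.180, so f = (1 − 0.180)/2 = 0.410.

0.41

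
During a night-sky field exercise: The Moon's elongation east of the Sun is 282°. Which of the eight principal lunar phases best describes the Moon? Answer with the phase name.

last quarter

282° lies in the last quarter sector of the 8-phase cycle.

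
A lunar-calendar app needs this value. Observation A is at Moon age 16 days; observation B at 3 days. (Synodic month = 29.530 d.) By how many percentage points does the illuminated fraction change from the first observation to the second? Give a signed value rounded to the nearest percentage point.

θ₁ = 360° × 16/29.530 = 195.1°, f₁ = (1 − cos θ₁)/2 = 0.983.
θ₂ = 360° × 3/29.530 = 36.6°, f₂ = (1 − cos θ₂)/2 = 0.098.
Change = f₂ − f₁ = -0.884 → -88 percentage points.

-88 percentage points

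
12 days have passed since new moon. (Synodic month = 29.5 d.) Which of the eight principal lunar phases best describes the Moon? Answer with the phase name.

At 12/29.5 of the cycle, θ ≈ 146° — the waxing gibbous range.

waxing gibbous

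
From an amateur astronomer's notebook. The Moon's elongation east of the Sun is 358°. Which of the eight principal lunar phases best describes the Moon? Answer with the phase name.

new moon

The new moon sector spans roughly -22°–22°; 358° falls inside it.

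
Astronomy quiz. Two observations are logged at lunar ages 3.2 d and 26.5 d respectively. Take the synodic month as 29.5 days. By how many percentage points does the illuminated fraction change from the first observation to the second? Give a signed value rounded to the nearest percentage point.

-1 pp

First observation: θ = 360°·3.2/29.5 = 39.1°, so f = 0.112.
Second observation: θ = 323.4°, f = 0.099.
Δf = 0.099 − 0.112 = -0.013, i.e. -1 pp.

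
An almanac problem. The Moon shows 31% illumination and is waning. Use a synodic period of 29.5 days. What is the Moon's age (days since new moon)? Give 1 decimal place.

24.0 days

cos θ = 1 − 2f = 0.380, giving a principal value of 67.7°.
Since the Moon is past full (waning), take the reflex angle: θ = 360° − 67.7° = 292.3°.
That fraction of the synodic month is 292.3/360 × 29.5 d ≈ 23.96 d.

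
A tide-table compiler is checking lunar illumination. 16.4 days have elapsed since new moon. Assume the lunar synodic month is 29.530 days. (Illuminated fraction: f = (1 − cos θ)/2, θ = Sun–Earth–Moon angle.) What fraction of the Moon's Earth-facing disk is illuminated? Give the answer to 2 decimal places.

The Moon has covered 16.4/29.530 of its cycle, so θ ≈ 360° × 16.4/29.530 = 199.9°.
With cos θ = (-0.940), the lit fraction is (1 − (-0.940))/2 ≈ 0.970.

0.97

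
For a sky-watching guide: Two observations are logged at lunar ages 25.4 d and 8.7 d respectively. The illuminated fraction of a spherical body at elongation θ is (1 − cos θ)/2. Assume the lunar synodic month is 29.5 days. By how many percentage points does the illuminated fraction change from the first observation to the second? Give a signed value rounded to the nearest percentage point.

+46 percentage points

θ₁ = 360° × 25.4/29.5 = 310.0°, f₁ = (1 − cos θ₁)/2 = 0.179.
θ₂ = 360° × 8.7/29.5 = 106.2°, f₂ = (1 − cos θ₂)/2 = 0.639.
Change = f₂ − f₁ = +0.460 → +46 percentage points.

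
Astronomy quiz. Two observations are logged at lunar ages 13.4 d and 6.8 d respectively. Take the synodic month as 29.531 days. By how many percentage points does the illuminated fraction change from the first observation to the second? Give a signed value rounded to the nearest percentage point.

θ₁ = 360° × 13.4/29.531 = 163.4°, f₁ = (1 − cos θ₁)/2 = 0.979.
θ₂ = 360° × 6.8/29.531 = 82.9°, f₂ = (1 − cos θ₂)/2 = 0.438.
Change = f₂ − f₁ = -0.541 → -54 percentage points.

-54 percentage points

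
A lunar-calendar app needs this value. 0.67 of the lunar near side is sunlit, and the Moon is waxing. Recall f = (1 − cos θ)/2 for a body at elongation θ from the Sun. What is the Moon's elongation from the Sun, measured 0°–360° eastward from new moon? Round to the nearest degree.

Invert f = (1 − cos θ)/2 to get cos θ = 1 − 2(0.67) = -0.340, hence θ₀ = arccos -0.340 = 109.9°.
Before full moon the principal value applies: θ = 109.9°.

110°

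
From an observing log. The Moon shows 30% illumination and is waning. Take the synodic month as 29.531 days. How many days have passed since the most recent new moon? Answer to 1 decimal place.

Invert f = (1 − cos θ)/2 to get cos θ = 1 − 2(0.30) = 0.400, hence θ₀ = arccos 0.400 = 66.4°.
Since the Moon is past full (waning), take the reflex angle: θ = 360° − 66.4° = 293.6°.
At 360°/29.531 d per day, 293.6° corresponds to 24.08 days.

24.1 days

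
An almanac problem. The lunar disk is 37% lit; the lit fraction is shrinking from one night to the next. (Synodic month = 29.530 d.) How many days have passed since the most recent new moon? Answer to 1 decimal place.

From f = (1 − cos θ)/2: cos θ = 1 − 2×0.37 = 0.260; arccos → 74.9°.
A waning Moon lies in 180°–360°, so θ = 360° − 74.9° = 285.1°.
That fraction of the synodic month is 285.1/360 × 29.530 d ≈ 23.38 d.

23.4 days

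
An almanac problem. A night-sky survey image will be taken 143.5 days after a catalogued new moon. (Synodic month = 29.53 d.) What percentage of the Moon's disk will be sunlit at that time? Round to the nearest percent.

143.5 d spans 4 complete synodic months (4 × 29.53 = 118.12 d) plus 25.38 d.
The Moon has covered 25.38/29.53 of its cycle, so θ ≈ 360° × 25.38/29.53 = 309.4°.
Illuminated fraction = (1 − cos 309.4°)/2 = (1 − 0.635)/2 ≈ 0.183, so 18%.

18%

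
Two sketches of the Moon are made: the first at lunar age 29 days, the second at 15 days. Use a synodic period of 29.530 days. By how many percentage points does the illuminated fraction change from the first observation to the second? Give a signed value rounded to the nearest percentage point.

First observation: θ = 360°·29/29.530 = 353.5°, so f = 0.003.
Second observation: θ = 182.9°, f = 0.999.
Δf = 0.999 − 0.003 = +0.996, i.e. +100 pp.

+100 percentage points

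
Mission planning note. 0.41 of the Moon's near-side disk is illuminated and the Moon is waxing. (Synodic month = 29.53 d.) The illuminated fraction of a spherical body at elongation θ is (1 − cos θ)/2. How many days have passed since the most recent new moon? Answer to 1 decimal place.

From f = (1 − cos θ)/2: cos θ = 1 − 2×0.41 = 0.180; arccos → 79.6°.
Before full moon the principal value applies: θ = 79.6°.
That fraction of the synodic month is 79.6/360 × 29.53 d ≈ 6.53 d.

6.5 days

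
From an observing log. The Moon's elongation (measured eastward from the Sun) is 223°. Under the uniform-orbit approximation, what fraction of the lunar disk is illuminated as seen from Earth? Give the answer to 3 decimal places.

cos 223° = (-0.731), so f = (1 − (-0.731))/2 = 0.866.

0.866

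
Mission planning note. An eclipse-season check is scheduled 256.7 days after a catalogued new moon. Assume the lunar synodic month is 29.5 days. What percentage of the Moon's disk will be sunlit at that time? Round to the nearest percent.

65%

256.7 d spans 8 complete synodic months (8 × 29.5 = 236.00 d) plus 20.70 d.
Phase angle: θ = 360°·(20.70 d)/(29.5 d) = 252.6°.
Illuminated fraction = (1 − cos 252.6°)/2 = (1 − (-0.299))/2 ≈ 0.649, so 65%.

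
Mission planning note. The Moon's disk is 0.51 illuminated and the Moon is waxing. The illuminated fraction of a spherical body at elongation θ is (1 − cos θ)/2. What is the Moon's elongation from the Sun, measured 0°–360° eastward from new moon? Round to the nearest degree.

cos θ = 1 − 2f = -0.020, giving a principal value of 91.1°.
The Moon is waxing (0°–180°), so θ = 91.1° directly.

91°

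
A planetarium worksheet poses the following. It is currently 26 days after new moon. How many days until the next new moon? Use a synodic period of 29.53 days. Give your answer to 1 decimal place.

The next new moon completes the synodic month: 29.53 − 26 = 3.530 days.

3.5 days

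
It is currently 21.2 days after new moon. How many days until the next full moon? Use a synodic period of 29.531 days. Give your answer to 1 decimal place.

Full moon occurs at elongation 180°, i.e. at age 29.531 × 180/360 = 14.765 d.
Already past this cycle's full moon; the next is at 14.765 + 29.531 = 44.296 d, so 44.296 − 21.2 = 23.096 days.

23.1 days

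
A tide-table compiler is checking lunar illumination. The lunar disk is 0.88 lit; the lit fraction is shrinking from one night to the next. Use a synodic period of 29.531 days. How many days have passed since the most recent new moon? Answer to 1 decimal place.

18.1 days

cos θ = 1 − 2f = -0.760, giving a principal value of 139.5°.
Since the Moon is past full (waning), take the reflex angle: θ = 360° − 139.5° = 220.5°.
Age = 29.531 × 220.5°/360° ≈ 18.09 days.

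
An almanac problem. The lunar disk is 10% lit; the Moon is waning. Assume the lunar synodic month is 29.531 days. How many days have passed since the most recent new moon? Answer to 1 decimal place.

26.5 days

From f = (1 − cos θ)/2: cos θ = 1 − 2×0.10 = 0.800; arccos → 36.9°.
Since the Moon is past full (waning), take the reflex angle: θ = 360° − 36.9° = 323.1°.
At 360°/29.531 d per day, 323.1° corresponds to 26.51 days.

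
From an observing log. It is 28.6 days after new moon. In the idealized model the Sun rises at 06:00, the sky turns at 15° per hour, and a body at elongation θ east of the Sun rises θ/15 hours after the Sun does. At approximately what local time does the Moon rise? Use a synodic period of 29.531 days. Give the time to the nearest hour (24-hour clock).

05:00

Elongation θ = 360° × 28.6/29.531 ≈ 348.7°.
The Moon trails the Sun by θ/15 = 348.7/15 ≈ 23.24 hours.
06:00 + 23.24 h ≈ 05:15 → 05:00 to the nearest hour.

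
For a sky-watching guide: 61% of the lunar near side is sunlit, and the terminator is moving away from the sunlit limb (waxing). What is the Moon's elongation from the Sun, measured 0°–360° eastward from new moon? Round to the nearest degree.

Invert f = (1 − cos θ)/2 to get cos θ = 1 − 2(0.61) = -0.220, hence θ₀ = arccos -0.220 = 102.7°.
The Moon is waxing (0°–180°), so θ = 102.7° directly.

103°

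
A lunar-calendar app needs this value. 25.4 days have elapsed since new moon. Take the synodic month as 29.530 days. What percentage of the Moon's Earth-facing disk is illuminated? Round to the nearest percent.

The Moon has covered 25.4/29.530 of its cycle, so θ ≈ 360° × 25.4/29.530 = 309.7°.
With cos θ = 0.638, the lit fraction is (1 − 0.638)/2 ≈ 0.181, so 18%.

18%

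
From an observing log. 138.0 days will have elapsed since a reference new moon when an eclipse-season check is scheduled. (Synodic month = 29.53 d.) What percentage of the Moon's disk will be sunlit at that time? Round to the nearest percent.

138.0/29.53 = 4.673 lunations, so 4 complete cycles and 19.88 d into the next.
Elongation θ = 360° × 19.88/29.53 ≈ 242.4°.
With cos θ = (-0.464), the lit fraction is (1 − (-0.464))/2 ≈ 0.732, so 73%.

73%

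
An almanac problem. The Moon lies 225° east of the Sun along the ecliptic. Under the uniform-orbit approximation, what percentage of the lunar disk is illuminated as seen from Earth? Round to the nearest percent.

f = (1 − cos 225°)/2 = (1 − (-0.707))/2 ≈ 0.854, i.e. 85%.

85%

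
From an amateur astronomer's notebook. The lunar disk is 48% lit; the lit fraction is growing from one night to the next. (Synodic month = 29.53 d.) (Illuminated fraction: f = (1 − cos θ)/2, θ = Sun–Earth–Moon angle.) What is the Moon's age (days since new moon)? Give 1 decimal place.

Invert f = (1 − cos θ)/2 to get cos θ = 1 − 2(0.48) = 0.040, hence θ₀ = arccos 0.040 = 87.7°.
Before full moon the principal value applies: θ = 87.7°.
Age = 29.53 × 87.7°/360° ≈ 7.19 days.

7.2 days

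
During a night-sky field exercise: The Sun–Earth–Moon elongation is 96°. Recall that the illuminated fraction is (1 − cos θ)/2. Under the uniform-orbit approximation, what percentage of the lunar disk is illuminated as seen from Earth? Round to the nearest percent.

cos 96° = (-0.105), so f = (1 − (-0.105))/2 = 0.552, i.e. 55%.

55%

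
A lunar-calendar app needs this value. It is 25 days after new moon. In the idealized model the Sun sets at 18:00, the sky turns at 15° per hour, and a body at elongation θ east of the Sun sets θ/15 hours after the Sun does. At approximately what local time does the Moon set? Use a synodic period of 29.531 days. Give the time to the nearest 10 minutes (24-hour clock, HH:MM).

14:20

The Moon has covered 25/29.531 of its cycle, so θ ≈ 360° × 25/29.531 = 304.8°.
The Moon trails the Sun by θ/15 = 304.8/15 ≈ 20.32 hours.
18:00 + 20.318 h ≈ 14:19 → 14:20 to the nearest ten minutes.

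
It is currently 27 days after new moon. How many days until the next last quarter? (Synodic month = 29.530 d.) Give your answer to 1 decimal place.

Last quarter is 0.75 of the way through the cycle: age 0.75 × 29.530 = 22.148 d.
Already past this cycle's last quarter; the next is at 22.148 + 29.530 = 51.678 d, so 51.678 − 27 = 24.678 days.

24.7 days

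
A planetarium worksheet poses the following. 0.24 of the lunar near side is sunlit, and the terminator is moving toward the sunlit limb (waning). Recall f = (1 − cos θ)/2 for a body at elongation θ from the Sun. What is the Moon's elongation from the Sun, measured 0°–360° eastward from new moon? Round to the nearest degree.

301°

Invert f = (1 − cos θ)/2 to get cos θ = 1 − 2(0.24) = 0.520, hence θ₀ = arccos 0.520 = 58.7°.
A waning Moon lies in 180°–360°, so θ = 360° − 58.7° = 301.3°.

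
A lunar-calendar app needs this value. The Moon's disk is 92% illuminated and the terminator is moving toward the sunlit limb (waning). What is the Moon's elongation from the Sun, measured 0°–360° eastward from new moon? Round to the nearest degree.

Invert f = (1 − cos θ)/2 to get cos θ = 1 − 2(0.92) = -0.840, hence θ₀ = arccos -0.840 = 147.1°.
Since the Moon is past full (waning), take the reflex angle: θ = 360° − 147.1° = 212.9°.

213°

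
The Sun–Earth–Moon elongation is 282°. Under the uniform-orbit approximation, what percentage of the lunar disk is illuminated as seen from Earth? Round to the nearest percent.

Half-versine of 282°: (1 − 0.208)/2 = 0.396, i.e. 40%.

40%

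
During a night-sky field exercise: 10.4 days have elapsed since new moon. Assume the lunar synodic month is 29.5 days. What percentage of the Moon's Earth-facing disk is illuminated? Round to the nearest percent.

80%

Phase angle: θ = 360°·(10.4 d)/(29.5 d) = 126.9°.
cos 126.9° = (-0.601), so f = (1 − (-0.601))/2 = 0.800, so 80%.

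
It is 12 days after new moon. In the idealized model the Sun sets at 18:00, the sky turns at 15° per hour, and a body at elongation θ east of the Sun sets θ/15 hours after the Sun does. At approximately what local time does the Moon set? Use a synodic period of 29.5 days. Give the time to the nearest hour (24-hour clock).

Elongation θ = 360° × 12/29.5 ≈ 146.4°.
The Moon trails the Sun by θ/15 = 146.4/15 ≈ 9.76 hours.
18:00 + 9.76 h ≈ 03:46 → 04:00 to the nearest hour.

04:00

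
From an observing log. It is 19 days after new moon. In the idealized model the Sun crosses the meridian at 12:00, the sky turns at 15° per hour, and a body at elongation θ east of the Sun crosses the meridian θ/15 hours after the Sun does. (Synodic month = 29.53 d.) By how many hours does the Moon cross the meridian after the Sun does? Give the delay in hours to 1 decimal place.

15.4 h

The Moon has covered 19/29.53 of its cycle, so θ ≈ 360° × 19/29.53 = 231.6°.
The Moon trails the Sun by θ/15 = 231.6/15 ≈ 15.44 hours.
So the Moon crosses the meridian 15.44 h after the Sun.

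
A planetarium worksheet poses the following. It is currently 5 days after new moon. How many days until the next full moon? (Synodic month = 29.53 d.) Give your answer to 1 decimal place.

Full moon occurs at elongation 180°, i.e. at age 29.53 × 180/360 = 14.765 d.
So 9.765 days remain (14.765 − 5).

9.8 days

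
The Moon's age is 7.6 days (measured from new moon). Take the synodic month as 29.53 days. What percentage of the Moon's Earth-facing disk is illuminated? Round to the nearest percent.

52%

The Moon has covered 7.6/29.53 of its cycle, so θ ≈ 360° × 7.6/29.53 = 92.7°.
With cos θ = (-0.046), the lit fraction is (1 − (-0.046))/2 ≈ 0.523, so 52%.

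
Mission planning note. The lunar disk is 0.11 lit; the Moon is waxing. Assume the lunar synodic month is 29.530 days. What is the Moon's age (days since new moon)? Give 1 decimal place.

3.2 days

cos θ = 1 − 2f = 0.780, giving a principal value of 38.7°.
The Moon is waxing (0°–180°), so θ = 38.7° directly.
That fraction of the synodic month is 38.7/360 × 29.530 d ≈ 3.18 d.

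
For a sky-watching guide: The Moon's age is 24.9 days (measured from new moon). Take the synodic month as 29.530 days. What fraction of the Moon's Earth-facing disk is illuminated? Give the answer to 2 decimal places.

The Moon has covered 24.9/29.530 of its cycle, so θ ≈ 360° × 24.9/29.530 = 303.6°.
Illuminated fraction = (1 − cos 303.6°)/2 = (1 − 0.553)/2 ≈ 0.224.

0.22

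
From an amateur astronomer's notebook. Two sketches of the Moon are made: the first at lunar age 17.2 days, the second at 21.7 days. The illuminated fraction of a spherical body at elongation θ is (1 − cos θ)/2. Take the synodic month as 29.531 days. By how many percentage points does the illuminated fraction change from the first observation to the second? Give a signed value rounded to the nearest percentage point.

θ₁ = 360° × 17.2/29.531 = 209.7°, f₁ = (1 − cos θ₁)/2 = 0.934.
θ₂ = 360° × 21.7/29.531 = 264.5°, f₂ = (1 − cos θ₂)/2 = 0.548.
Change = f₂ − f₁ = -0.387 → -39 percentage points.

-39 pp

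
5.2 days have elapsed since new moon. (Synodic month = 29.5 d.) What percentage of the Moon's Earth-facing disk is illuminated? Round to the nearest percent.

28%

Phase angle: θ = 360°·(5.2 d)/(29.5 d) = 63.5°.
cos 63.5° = 0.447, so f = (1 − 0.447)/2 = 0.277, so 28%.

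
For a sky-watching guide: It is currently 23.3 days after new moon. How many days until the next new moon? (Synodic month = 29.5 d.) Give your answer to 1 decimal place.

The next new moon completes the synodic month: 29.5 − 23.3 = 6.200 days.

6.2 days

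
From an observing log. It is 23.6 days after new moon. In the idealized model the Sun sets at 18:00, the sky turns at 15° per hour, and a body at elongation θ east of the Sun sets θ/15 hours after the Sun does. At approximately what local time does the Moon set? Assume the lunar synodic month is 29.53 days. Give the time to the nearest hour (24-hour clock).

13:00

The Moon has covered 23.6/29.53 of its cycle, so θ ≈ 360° × 23.6/29.53 = 287.7°.
Delay after the Sun = 287.7° / (15°/h) ≈ 19.18 h.
18:00 + 19.18 h ≈ 13:11 → 13:00 to the nearest hour.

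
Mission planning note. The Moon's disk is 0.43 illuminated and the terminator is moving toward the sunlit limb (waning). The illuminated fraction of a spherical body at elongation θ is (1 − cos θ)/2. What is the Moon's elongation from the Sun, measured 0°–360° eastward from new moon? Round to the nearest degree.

cos θ = 1 − 2f = 0.140, giving a principal value of 82.0°.
A waning Moon lies in 180°–360°, so θ = 360° − 82.0° = 278.0°.

278°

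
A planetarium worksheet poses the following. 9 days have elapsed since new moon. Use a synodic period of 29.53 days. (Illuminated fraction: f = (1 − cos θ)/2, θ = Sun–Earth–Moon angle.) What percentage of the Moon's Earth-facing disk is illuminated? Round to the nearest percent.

67%

Phase angle: θ = 360°·(9 d)/(29.53 d) = 109.7°.
With cos θ = (-0.337), the lit fraction is (1 − (-0.337))/2 ≈ 0.669, so 67%.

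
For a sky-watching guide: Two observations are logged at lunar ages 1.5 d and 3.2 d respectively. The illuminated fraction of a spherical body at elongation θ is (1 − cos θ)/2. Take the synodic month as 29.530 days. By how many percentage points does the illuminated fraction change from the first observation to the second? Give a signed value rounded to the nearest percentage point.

+9 percentage points

θ₁ = 360° × 1.5/29.530 = 18.3°, f₁ = (1 − cos θ₁)/2 = 0.025.
θ₂ = 360° × 3.2/29.530 = 39.0°, f₂ = (1 − cos θ₂)/2 = 0.111.
Change = f₂ − f₁ = +0.086 → +9 percentage points.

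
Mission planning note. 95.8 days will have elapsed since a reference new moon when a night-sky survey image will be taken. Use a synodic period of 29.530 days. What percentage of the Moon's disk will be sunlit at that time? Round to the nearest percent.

Reduce mod P: 95.8 − 3×29.530 = 7.21 d into the current lunation.
The Moon has covered 7.21/29.530 of its cycle, so θ ≈ 360° × 7.21/29.530 = 87.9°.
Illuminated fraction = (1 − cos 87.9°)/2 = (1 − 0.037)/2 ≈ 0.482, so 48%.

48%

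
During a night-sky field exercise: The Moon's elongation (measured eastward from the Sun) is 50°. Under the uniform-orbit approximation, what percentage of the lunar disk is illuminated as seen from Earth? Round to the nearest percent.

18%

cos 50° = 0.643, so f = (1 − 0.643)/2 = 0.179, i.e. 18%.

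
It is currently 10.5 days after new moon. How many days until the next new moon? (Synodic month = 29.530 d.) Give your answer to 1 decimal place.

One full lunation from the last new moon is 29.530 d; remaining = 29.530 − 10.5 = 19.030 d.

19.0 days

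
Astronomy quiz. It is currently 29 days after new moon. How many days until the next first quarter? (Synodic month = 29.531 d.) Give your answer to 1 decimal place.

First quarter is 0.25 of the way through the cycle: age 0.25 × 29.531 = 7.383 d.
Already past this cycle's first quarter; the next is at 7.383 + 29.531 = 36.914 d, so 36.914 − 29 = 7.914 days.

7.9 days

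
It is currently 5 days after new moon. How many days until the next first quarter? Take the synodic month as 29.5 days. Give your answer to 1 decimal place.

2.4 days

First quarter occurs at elongation 90°, i.e. at age 29.5 × 90/360 = 7.375 d.
That is 7.375 − 5 = 2.375 days ahead.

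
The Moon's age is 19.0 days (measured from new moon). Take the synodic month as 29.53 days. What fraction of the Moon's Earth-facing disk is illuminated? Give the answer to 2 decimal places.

The Moon has covered 19.0/29.53 of its cycle, so θ ≈ 360° × 19.0/29.53 = 231.6°.
cos 231.6° = (-0.621), so f = (1 − (-0.621))/2 = 0.810.

0.81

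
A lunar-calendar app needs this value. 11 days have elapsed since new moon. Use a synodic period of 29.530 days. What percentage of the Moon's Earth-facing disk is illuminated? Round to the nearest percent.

85%

The Moon has covered 11/29.530 of its cycle, so θ ≈ 360° × 11/29.530 = 134.1°.
cos 134.1° = (-0.696), so f = (1 − (-0.696))/2 = 0.848, so 85%.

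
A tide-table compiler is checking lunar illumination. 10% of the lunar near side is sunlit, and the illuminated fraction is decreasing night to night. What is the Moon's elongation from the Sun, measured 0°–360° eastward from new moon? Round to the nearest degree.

Invert f = (1 − cos θ)/2 to get cos θ = 1 − 2(0.10) = 0.800, hence θ₀ = arccos 0.800 = 36.9°.
Since the Moon is past full (waning), take the reflex angle: θ = 360° − 36.9° = 323.1°.

323°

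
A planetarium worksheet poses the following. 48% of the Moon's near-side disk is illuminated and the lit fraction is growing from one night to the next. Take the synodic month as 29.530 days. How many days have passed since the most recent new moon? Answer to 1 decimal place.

Invert f = (1 − cos θ)/2 to get cos θ = 1 − 2(0.48) = 0.040, hence θ₀ = arccos 0.040 = 87.7°.
Waxing ⇒ before full, so θ = 87.7°.
Age = 29.530 × 87.7°/360° ≈ 7.19 days.

7.2 days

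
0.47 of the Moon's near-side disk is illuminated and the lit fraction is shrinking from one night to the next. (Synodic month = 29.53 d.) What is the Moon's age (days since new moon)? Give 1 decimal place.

Invert f = (1 − cos θ)/2 to get cos θ = 1 − 2(0.47) = 0.060, hence θ₀ = arccos 0.060 = 86.6°.
A waning Moon lies in 180°–360°, so θ = 360° − 86.6° = 273.4°.
That fraction of the synodic month is 273.4/360 × 29.53 d ≈ 22.43 d.

22.4 days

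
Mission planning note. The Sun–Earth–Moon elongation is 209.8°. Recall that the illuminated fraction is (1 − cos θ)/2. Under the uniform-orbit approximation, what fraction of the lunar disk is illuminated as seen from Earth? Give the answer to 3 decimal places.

0.934

Half-versine of 209.8°: (1 − (-0.868))/2 = 0.934.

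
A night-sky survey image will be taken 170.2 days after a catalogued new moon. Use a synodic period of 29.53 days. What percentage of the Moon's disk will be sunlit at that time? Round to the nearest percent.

170.2/29.53 = 5.764 lunations, so 5 complete cycles and 22.55 d into the next.
The Moon has covered 22.55/29.53 of its cycle, so θ ≈ 360° × 22.55/29.53 = 274.9°.
Illuminated fraction = (1 − cos 274.9°)/2 = (1 − 0.086)/2 ≈ 0.457, so 46%.

46%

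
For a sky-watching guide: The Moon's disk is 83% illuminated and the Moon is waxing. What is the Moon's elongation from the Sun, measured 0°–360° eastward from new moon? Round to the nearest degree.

131°

From f = (1 − cos θ)/2: cos θ = 1 − 2×0.83 = -0.660; arccos → 131.3°.
Before full moon the principal value applies: θ = 131.3°.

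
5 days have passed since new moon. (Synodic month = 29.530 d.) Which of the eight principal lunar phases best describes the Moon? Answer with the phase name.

At 5/29.530 of the cycle, θ ≈ 61° — the waxing crescent range.

waxing crescent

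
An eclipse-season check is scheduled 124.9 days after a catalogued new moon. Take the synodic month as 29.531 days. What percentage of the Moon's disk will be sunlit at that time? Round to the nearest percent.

44%

124.9/29.531 = 4.229 lunations, so 4 complete cycles and 6.78 d into the next.
The Moon has covered 6.78/29.531 of its cycle, so θ ≈ 360° × 6.78/29.531 = 82.6°.
With cos θ = 0.129, the lit fraction is (1 − 0.129)/2 ≈ 0.436, so 44%.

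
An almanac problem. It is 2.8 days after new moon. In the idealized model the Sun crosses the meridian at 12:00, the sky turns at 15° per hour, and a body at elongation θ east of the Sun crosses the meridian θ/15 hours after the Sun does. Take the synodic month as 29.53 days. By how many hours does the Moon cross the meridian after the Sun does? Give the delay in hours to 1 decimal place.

2.3 h

Phase angle: θ = 360°·(2.8 d)/(29.53 d) = 34.1°.
At 15° of sky rotation per hour, 34.1° corresponds to a 2.28 h lag.
So the Moon crosses the meridian 2.28 h after the Sun.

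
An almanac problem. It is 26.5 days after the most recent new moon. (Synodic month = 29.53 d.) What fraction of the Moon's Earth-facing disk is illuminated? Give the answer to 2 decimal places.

0.10

The Moon has covered 26.5/29.53 of its cycle, so θ ≈ 360° × 26.5/29.53 = 323.1°.
With cos θ = 0.799, the lit fraction is (1 − 0.799)/2 ≈ 0.100.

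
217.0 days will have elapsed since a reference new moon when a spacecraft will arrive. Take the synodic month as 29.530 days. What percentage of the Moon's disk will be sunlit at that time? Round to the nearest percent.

Reduce mod P: 217.0 − 7×29.530 = 10.29 d into the current lunation.
The Moon has covered 10.29/29.530 of its cycle, so θ ≈ 360° × 10.29/29.530 = 125.4°.
cos 125.4° = (-0.580), so f = (1 − (-0.580))/2 = 0.790, so 79%.

79%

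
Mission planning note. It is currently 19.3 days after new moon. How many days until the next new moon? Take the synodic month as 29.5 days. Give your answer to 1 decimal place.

10.2 days

One full lunation from the last new moon is 29.5 d; remaining = 29.5 − 19.3 = 10.200 d.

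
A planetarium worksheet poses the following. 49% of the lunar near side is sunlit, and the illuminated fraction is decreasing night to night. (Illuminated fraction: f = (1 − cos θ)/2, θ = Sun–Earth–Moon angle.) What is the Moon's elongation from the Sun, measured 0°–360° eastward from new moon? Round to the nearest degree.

From f = (1 − cos θ)/2: cos θ = 1 − 2×0.49 = 0.020; arccos → 88.9°.
Since the Moon is past full (waning), take the reflex angle: θ = 360° − 88.9° = 271.1°.

271°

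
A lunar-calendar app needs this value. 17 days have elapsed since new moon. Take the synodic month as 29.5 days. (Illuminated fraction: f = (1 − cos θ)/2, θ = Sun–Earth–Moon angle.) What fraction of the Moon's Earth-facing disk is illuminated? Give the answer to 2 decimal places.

0.94

The Moon has covered 17/29.5 of its cycle, so θ ≈ 360° × 17/29.5 = 207.5°.
cos 207.5° = (-0.887), so f = (1 − (-0.887))/2 = 0.944.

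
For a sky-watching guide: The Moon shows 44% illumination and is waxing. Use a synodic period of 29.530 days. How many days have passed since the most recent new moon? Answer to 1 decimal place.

cos θ = 1 − 2f = 0.120, giving a principal value of 83.1°.
The Moon is waxing (0°–180°), so θ = 83.1° directly.
Age = 29.530 × 83.1°/360° ≈ 6.82 days.

6.8 days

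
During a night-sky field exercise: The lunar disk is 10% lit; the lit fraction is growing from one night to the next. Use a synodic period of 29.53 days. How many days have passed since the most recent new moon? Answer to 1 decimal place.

3.0 days

From f = (1 − cos θ)/2: cos θ = 1 − 2×0.10 = 0.800; arccos → 36.9°.
Before full moon the principal value applies: θ = 36.9°.
That fraction of the synodic month is 36.9/360 × 29.53 d ≈ 3.02 d.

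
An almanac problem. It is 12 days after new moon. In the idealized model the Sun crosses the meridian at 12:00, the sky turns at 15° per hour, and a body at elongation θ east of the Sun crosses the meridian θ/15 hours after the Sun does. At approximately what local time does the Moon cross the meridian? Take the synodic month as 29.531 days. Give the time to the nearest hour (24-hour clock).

22:00

The Moon has covered 12/29.531 of its cycle, so θ ≈ 360° × 12/29.531 = 146.3°.
The Moon trails the Sun by θ/15 = 146.3/15 ≈ 9.75 hours.
12:00 + 9.75 h ≈ 21:45 → 22:00 to the nearest hour.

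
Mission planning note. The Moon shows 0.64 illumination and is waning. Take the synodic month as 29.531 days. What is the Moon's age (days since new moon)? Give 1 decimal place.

20.8 days

cos θ = 1 − 2f = -0.280, giving a principal value of 106.3°.
Since the Moon is past full (waning), take the reflex angle: θ = 360° − 106.3° = 253.7°.
Age = 29.531 × 253.7°/360° ≈ 20.81 days.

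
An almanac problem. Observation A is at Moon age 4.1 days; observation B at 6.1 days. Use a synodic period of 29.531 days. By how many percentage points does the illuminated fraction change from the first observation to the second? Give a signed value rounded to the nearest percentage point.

θ₁ = 360° × 4.1/29.531 = 50.0°, f₁ = (1 − cos θ₁)/2 = 0.178.
θ₂ = 360° × 6.1/29.531 = 74.4°, f₂ = (1 − cos θ₂)/2 = 0.365.
Change = f₂ − f₁ = +0.187 → +19 percentage points.

+19 percentage points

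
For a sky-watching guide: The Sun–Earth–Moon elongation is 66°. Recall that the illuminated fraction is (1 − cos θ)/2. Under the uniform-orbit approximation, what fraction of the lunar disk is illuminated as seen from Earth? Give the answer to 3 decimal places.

0.297

Half-versine of 66°: (1 − 0.407)/2 = 0.297.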